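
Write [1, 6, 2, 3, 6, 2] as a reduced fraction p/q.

706/611

Using pₖ = aₖpₖ₋₁ + pₖ₋₂ and qₖ = aₖqₖ₋₁ + qₖ₋₂:
  k=0: a=1, p=1, q=1
  k=1: a=6, p=7, q=6
  k=2: a=2, p=15, q=13
  k=3: a=3, p=52, q=45
  k=4: a=6, p=327, q=283
  k=5: a=2, p=706, q=611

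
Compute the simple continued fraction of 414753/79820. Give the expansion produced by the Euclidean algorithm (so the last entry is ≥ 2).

[5; 5, 10, 15, 10, 3, 3]

414753 = 5·79820 + 15653
79820 = 5·15653 + 1555
15653 = 10·1555 + 103
1555 = 15·103 + 10
103 = 10·10 + 3
10 = 3·3 + 1
3 = 3·1 + 0  (stop)
So 414753/79820 = [5; 5, 10, 15, 10, 3, 3].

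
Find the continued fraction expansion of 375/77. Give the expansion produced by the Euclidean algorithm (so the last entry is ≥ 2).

375 = 4·77 + 67
77 = 1·67 + 10
67 = 6·10 + 7
10 = 1·7 + 3
7 = 2·3 + 1
3 = 3·1 + 0  (stop)
So 375/77 = [4; 1, 6, 1, 2, 3].

[4; 1, 6, 1, 2, 3]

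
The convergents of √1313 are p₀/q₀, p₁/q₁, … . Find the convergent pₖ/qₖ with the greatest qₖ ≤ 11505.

178604/4929

√1313 = [36; 4, 4, 72, …] (period length 3).
Convergents:
  p_0/q_0 = 36/1
  p_1/q_1 = 145/4
  p_2/q_2 = 616/17
  p_3/q_3 = 44497/1228
  p_4/q_4 = 178604/4929
  p_5/q_5 = 758913/20944
q_4 = 4929 ≤ 11505 < 20944 = q_5, so the answer is 178604/4929.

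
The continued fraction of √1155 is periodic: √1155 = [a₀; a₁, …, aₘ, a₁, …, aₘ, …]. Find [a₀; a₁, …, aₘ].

a₀ = ⌊√1155⌋ = 33.

[33; 1, 66]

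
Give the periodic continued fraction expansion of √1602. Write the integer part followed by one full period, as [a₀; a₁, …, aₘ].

a₀ = ⌊√1602⌋ = 40.
With m₀=0, d₀=1 and mₖ₊₁ = dₖaₖ − mₖ, dₖ₊₁ = (n − mₖ₊₁²)/dₖ, aₖ₊₁ = ⌊(a₀+mₖ₊₁)/dₖ₊₁⌋:
  k=1: m=40, d=2, a=40
  k=2: m=40, d=1, a=80
d=1 and a=2a₀=80 at k=2, so the next step gives (m, d) = (40, 2) again — its k=1 value — and the period has length 2.

[40; 40, 80]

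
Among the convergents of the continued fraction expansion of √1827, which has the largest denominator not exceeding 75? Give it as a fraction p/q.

1667/39

√1827 = [42; 1, 2, 1, 8, 1, 2, 1, 84, …] (period length 8).
Convergents:
  p_0/q_0 = 42/1
  p_1/q_1 = 43/1
  p_2/q_2 = 128/3
  p_3/q_3 = 171/4
  p_4/q_4 = 1496/35
  p_5/q_5 = 1667/39
  p_6/q_6 = 4830/113
q_5 = 39 ≤ 75 < 113 = q_6, so the answer is 1667/39.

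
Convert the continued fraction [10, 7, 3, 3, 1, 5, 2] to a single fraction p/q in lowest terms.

12073/1191

Fold from the inside: start with 2/1.
  5 + 1/2 = 11/2
  1 + 2/11 = 13/11
  3 + 11/13 = 50/13
  3 + 13/50 = 163/50
  7 + 50/163 = 1191/163
  10 + 163/1191 = 12073/1191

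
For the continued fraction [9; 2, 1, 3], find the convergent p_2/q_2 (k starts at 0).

Using pₖ = aₖpₖ₋₁ + pₖ₋₂, qₖ = aₖqₖ₋₁ + qₖ₋₂ (with p₋₁=1, p₋₂=0, q₋₁=0, q₋₂=1):
  k=0: a=9, p=9, q=1
  k=1: a=2, p=19, q=2
  k=2: a=1, p=28, q=3

28/3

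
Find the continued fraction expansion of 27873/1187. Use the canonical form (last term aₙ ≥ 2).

[23; 2, 13, 3, 3, 4]

27873 = 23×1187 + 572
1187 = 2×572 + 43
572 = 13×43 + 13
43 = 3×13 + 4
13 = 3×4 + 1
4 = 4×1 + 0  (stop)
So 27873/1187 = [23; 2, 13, 3, 3, 4].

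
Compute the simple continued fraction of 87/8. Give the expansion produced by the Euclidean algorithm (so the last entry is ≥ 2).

87 = 10·8 + 7
8 = 1·7 + 1
7 = 7·1 + 0  (stop)
So 87/8 = [10; 1, 7].

[10; 1, 7]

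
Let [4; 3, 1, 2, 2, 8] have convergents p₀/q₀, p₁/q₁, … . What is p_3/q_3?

Using pₖ = aₖpₖ₋₁ + pₖ₋₂, qₖ = aₖqₖ₋₁ + qₖ₋₂ (with p₋₁=1, p₋₂=0, q₋₁=0, q₋₂=1):
  k=0: a=4, p=4, q=1
  k=1: a=3, p=13, q=3
  k=2: a=1, p=17, q=4
  k=3: a=2, p=47, q=11

47/11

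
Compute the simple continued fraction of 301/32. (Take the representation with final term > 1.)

301 = 9·32 + 13
32 = 2·13 + 6
13 = 2·6 + 1
6 = 6·1 + 0  (stop)
So 301/32 = [9; 2, 2, 6].

[9; 2, 2, 6]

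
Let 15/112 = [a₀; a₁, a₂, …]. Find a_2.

2

15 = 0·112 + 15   →  a_0 = 0
112 = 7·15 + 7   →  a_1 = 7
15 = 2·7 + 1   →  a_2 = 2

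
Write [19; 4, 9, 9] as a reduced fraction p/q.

Fold from the inside: start with 9/1.
  9 + 1/9 = 82/9
  4 + 9/82 = 337/82
  19 + 82/337 = 6485/337

6485/337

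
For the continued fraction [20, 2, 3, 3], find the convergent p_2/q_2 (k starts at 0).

Using pₖ = aₖpₖ₋₁ + pₖ₋₂, qₖ = aₖqₖ₋₁ + qₖ₋₂ (with p₋₁=1, p₋₂=0, q₋₁=0, q₋₂=1):
  k=0: a=20, p=20, q=1
  k=1: a=2, p=41, q=2
  k=2: a=3, p=143, q=7

143/7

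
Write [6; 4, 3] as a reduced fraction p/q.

81/13

Fold from the inside: start with 3/1.
  4 + 1/3 = 13/3
  6 + 3/13 = 81/13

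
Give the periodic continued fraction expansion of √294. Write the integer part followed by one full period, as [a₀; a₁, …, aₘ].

a₀ = ⌊√294⌋ = 17.
With m₀=0, d₀=1 and mₖ₊₁ = dₖaₖ − mₖ, dₖ₊₁ = (n − mₖ₊₁²)/dₖ, aₖ₊₁ = ⌊(a₀+mₖ₊₁)/dₖ₊₁⌋:
  k=1: m=17, d=5, a=6
  k=2: m=13, d=25, a=1
  k=3: m=12, d=6, a=4
  k=4: m=12, d=25, a=1
  k=5: m=13, d=5, a=6
  k=6: m=17, d=1, a=34
d=1 and a=2a₀=34 at k=6, so the next step gives (m, d) = (17, 5) again — its k=1 value — and the period has length 6.

[17; 6, 1, 4, 1, 6, 34]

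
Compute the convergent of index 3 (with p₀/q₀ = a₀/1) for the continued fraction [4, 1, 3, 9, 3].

Using pₖ = aₖpₖ₋₁ + pₖ₋₂, qₖ = aₖqₖ₋₁ + qₖ₋₂ (with p₋₁=1, p₋₂=0, q₋₁=0, q₋₂=1):
  k=0: a=4, p=4, q=1
  k=1: a=1, p=5, q=1
  k=2: a=3, p=19, q=4
  k=3: a=9, p=176, q=37

176/37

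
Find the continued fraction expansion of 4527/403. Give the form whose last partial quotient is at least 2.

[11; 4, 3, 2, 13]

4527 = 11·403 + 94
403 = 4·94 + 27
94 = 3·27 + 13
27 = 2·13 + 1
13 = 13·1 + 0  (stop)
So 4527/403 = [11; 4, 3, 2, 13].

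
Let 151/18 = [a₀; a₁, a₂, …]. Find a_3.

151 = 8·18 + 7   →  a_0 = 8
18 = 2·7 + 4   →  a_1 = 2
7 = 1·4 + 3   →  a_2 = 1
4 = 1·3 + 1   →  a_3 = 1

1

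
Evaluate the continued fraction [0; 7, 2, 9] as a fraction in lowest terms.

19/142

Fold from the inside: start with 9/1.
  2 + 1/9 = 19/9
  7 + 9/19 = 142/19
  0 + 19/142 = 19/142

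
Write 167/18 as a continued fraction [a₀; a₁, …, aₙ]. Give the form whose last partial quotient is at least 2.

167 = 9×18 + 5
18 = 3×5 + 3
5 = 1×3 + 2
3 = 1×2 + 1
2 = 2×1 + 0  (stop)
So 167/18 = [9; 3, 1, 1, 2].

[9; 3, 1, 1, 2]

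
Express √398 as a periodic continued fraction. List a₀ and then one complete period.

a₀ = ⌊√398⌋ = 19.
With m₀=0, d₀=1 and mₖ₊₁ = dₖaₖ − mₖ, dₖ₊₁ = (n − mₖ₊₁²)/dₖ, aₖ₊₁ = ⌊(a₀+mₖ₊₁)/dₖ₊₁⌋:
  k=1: m=19, d=37, a=1
  k=2: m=18, d=2, a=18
  k=3: m=18, d=37, a=1
  k=4: m=19, d=1, a=38
d=1 and a=2a₀=38 at k=4, so the next step gives (m, d) = (19, 37) again — its k=1 value — and the period has length 4.

[19; 1, 18, 1, 38]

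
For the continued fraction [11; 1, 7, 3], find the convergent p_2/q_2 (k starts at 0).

95/8

Using pₖ = aₖpₖ₋₁ + pₖ₋₂, qₖ = aₖqₖ₋₁ + qₖ₋₂ (with p₋₁=1, p₋₂=0, q₋₁=0, q₋₂=1):
  k=0: a=11, p=11, q=1
  k=1: a=1, p=12, q=1
  k=2: a=7, p=95, q=8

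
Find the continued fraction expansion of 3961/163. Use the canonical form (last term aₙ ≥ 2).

[24; 3, 3, 16]

3961 = 24×163 + 49
163 = 3×49 + 16
49 = 3×16 + 1
16 = 16×1 + 0  (stop)
So 3961/163 = [24; 3, 3, 16].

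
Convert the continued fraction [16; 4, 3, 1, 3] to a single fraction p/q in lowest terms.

1039/64

Fold from the inside: start with 3/1.
  1 + 1/3 = 4/3
  3 + 3/4 = 15/4
  4 + 4/15 = 64/15
  16 + 15/64 = 1039/64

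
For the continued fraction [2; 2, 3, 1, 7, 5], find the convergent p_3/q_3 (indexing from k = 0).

22/9

Using pₖ = aₖpₖ₋₁ + pₖ₋₂, qₖ = aₖqₖ₋₁ + qₖ₋₂ (with p₋₁=1, p₋₂=0, q₋₁=0, q₋₂=1):
  k=0: a=2, p=2, q=1
  k=1: a=2, p=5, q=2
  k=2: a=3, p=17, q=7
  k=3: a=1, p=22, q=9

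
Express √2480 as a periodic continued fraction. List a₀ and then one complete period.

a₀ = ⌊√2480⌋ = 49.
With m₀=0, d₀=1 and mₖ₊₁ = dₖaₖ − mₖ, dₖ₊₁ = (n − mₖ₊₁²)/dₖ, aₖ₊₁ = ⌊(a₀+mₖ₊₁)/dₖ₊₁⌋:
  k=1: m=49, d=79, a=1
  k=2: m=30, d=20, a=3
  k=3: m=30, d=79, a=1
  k=4: m=49, d=1, a=98
d=1 and a=2a₀=98 at k=4, so the next step gives (m, d) = (49, 79) again — its k=1 value — and the period has length 4.

[49; 1, 3, 1, 98]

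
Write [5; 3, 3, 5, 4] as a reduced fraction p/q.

1177/222

Using pₖ = aₖpₖ₋₁ + pₖ₋₂ and qₖ = aₖqₖ₋₁ + qₖ₋₂:
  k=0: a=5, p=5, q=1
  k=1: a=3, p=16, q=3
  k=2: a=3, p=53, q=10
  k=3: a=5, p=281, q=53
  k=4: a=4, p=1177, q=222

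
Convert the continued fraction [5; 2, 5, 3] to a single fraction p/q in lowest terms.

Fold from the inside: start with 3/1.
  5 + 1/3 = 16/3
  2 + 3/16 = 35/16
  5 + 16/35 = 191/35

191/35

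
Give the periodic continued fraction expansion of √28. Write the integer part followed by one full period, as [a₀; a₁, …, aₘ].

a₀ = ⌊√28⌋ = 5.

[5; 3, 2, 3, 10]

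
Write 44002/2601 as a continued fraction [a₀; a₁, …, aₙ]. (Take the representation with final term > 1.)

[16; 1, 11, 10, 4, 5]

44002 = 16·2601 + 2386
2601 = 1·2386 + 215
2386 = 11·215 + 21
215 = 10·21 + 5
21 = 4·5 + 1
5 = 5·1 + 0  (stop)
So 44002/2601 = [16; 1, 11, 10, 4, 5].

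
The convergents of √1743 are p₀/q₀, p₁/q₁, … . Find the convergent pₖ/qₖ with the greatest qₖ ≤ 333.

13819/331

√1743 = [41; 1, 2, 1, 82, …] (period length 4).
Convergents:
  p_0/q_0 = 41/1
  p_1/q_1 = 42/1
  p_2/q_2 = 125/3
  p_3/q_3 = 167/4
  p_4/q_4 = 13819/331
  p_5/q_5 = 13986/335
q_4 = 331 ≤ 333 < 335 = q_5, so the answer is 13819/331.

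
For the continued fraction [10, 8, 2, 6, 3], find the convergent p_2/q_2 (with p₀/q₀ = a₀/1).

Using pₖ = aₖpₖ₋₁ + pₖ₋₂, qₖ = aₖqₖ₋₁ + qₖ₋₂ (with p₋₁=1, p₋₂=0, q₋₁=0, q₋₂=1):
  k=0: a=10, p=10, q=1
  k=1: a=8, p=81, q=8
  k=2: a=2, p=172, q=17

172/17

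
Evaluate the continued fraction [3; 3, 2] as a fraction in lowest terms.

23/7

Fold from the inside: start with 2/1.
  3 + 1/2 = 7/2
  3 + 2/7 = 23/7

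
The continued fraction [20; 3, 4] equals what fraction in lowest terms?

264/13

Fold from the inside: start with 4/1.
  3 + 1/4 = 13/4
  20 + 4/13 = 264/13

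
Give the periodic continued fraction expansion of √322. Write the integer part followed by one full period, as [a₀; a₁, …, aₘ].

a₀ = ⌊√322⌋ = 17.
With m₀=0, d₀=1 and mₖ₊₁ = dₖaₖ − mₖ, dₖ₊₁ = (n − mₖ₊₁²)/dₖ, aₖ₊₁ = ⌊(a₀+mₖ₊₁)/dₖ₊₁⌋:
  k=1: m=17, d=33, a=1
  k=2: m=16, d=2, a=16
  k=3: m=16, d=33, a=1
  k=4: m=17, d=1, a=34
d=1 and a=2a₀=34 at k=4, so the next step gives (m, d) = (17, 33) again — its k=1 value — and the period has length 4.

[17; 1, 16, 1, 34]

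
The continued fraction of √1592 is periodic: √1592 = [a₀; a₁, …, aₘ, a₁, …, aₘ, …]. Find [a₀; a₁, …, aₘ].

a₀ = ⌊√1592⌋ = 39.
With m₀=0, d₀=1 and mₖ₊₁ = dₖaₖ − mₖ, dₖ₊₁ = (n − mₖ₊₁²)/dₖ, aₖ₊₁ = ⌊(a₀+mₖ₊₁)/dₖ₊₁⌋:
  k=1: m=39, d=71, a=1
  k=2: m=32, d=8, a=8
  k=3: m=32, d=71, a=1
  k=4: m=39, d=1, a=78
d=1 and a=2a₀=78 at k=4, so the next step gives (m, d) = (39, 71) again — its k=1 value — and the period has length 4.

[39; 1, 8, 1, 78]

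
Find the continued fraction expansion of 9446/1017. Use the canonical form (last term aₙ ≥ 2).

[9; 3, 2, 8, 8, 2]

9446 = 9*1017 + 293
1017 = 3*293 + 138
293 = 2*138 + 17
138 = 8*17 + 2
17 = 8*2 + 1
2 = 2*1 + 0  (stop)
So 9446/1017 = [9; 3, 2, 8, 8, 2].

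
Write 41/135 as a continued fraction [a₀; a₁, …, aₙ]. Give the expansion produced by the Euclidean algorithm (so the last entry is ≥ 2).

[0; 3, 3, 2, 2, 2]

41 = 0×135 + 41
135 = 3×41 + 12
41 = 3×12 + 5
12 = 2×5 + 2
5 = 2×2 + 1
2 = 2×1 + 0  (stop)
So 41/135 = [0; 3, 3, 2, 2, 2].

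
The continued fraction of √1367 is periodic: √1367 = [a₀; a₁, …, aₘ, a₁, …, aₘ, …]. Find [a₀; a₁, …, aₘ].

[36; 1, 35, 1, 72]

a₀ = ⌊√1367⌋ = 36.
With m₀=0, d₀=1 and mₖ₊₁ = dₖaₖ − mₖ, dₖ₊₁ = (n − mₖ₊₁²)/dₖ, aₖ₊₁ = ⌊(a₀+mₖ₊₁)/dₖ₊₁⌋:
  k=1: m=36, d=71, a=1
  k=2: m=35, d=2, a=35
  k=3: m=35, d=71, a=1
  k=4: m=36, d=1, a=72
d=1 and a=2a₀=72 at k=4, so the next step gives (m, d) = (36, 71) again — its k=1 value — and the period has length 4.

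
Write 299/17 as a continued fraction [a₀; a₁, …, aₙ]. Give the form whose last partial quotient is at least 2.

[17; 1, 1, 2, 3]

299 = 17·17 + 10
17 = 1·10 + 7
10 = 1·7 + 3
7 = 2·3 + 1
3 = 3·1 + 0  (stop)
So 299/17 = [17; 1, 1, 2, 3].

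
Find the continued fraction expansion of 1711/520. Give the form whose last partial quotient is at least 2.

1711 = 3×520 + 151
520 = 3×151 + 67
151 = 2×67 + 17
67 = 3×17 + 16
17 = 1×16 + 1
16 = 16×1 + 0  (stop)
So 1711/520 = [3; 3, 2, 3, 1, 16].

[3; 3, 2, 3, 1, 16]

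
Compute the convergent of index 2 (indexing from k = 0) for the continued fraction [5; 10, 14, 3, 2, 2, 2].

Using pₖ = aₖpₖ₋₁ + pₖ₋₂, qₖ = aₖqₖ₋₁ + qₖ₋₂ (with p₋₁=1, p₋₂=0, q₋₁=0, q₋₂=1):
  k=0: a=5, p=5, q=1
  k=1: a=10, p=51, q=10
  k=2: a=14, p=719, q=141

719/141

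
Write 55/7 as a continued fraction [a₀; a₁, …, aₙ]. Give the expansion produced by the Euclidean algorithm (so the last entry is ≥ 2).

[7; 1, 6]

55 = 7×7 + 6
7 = 1×6 + 1
6 = 6×1 + 0  (stop)
So 55/7 = [7; 1, 6].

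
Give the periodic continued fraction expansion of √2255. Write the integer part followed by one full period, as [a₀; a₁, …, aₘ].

[47; 2, 18, 2, 94]

a₀ = ⌊√2255⌋ = 47.
With m₀=0, d₀=1 and mₖ₊₁ = dₖaₖ − mₖ, dₖ₊₁ = (n − mₖ₊₁²)/dₖ, aₖ₊₁ = ⌊(a₀+mₖ₊₁)/dₖ₊₁⌋:
  k=1: m=47, d=46, a=2
  k=2: m=45, d=5, a=18
  k=3: m=45, d=46, a=2
  k=4: m=47, d=1, a=94
d=1 and a=2a₀=94 at k=4, so the next step gives (m, d) = (47, 46) again — its k=1 value — and the period has length 4.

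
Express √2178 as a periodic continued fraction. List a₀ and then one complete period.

a₀ = ⌊√2178⌋ = 46.

[46; 1, 2, 46, 2, 1, 92]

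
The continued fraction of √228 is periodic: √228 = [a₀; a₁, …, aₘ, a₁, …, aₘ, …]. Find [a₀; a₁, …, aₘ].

a₀ = ⌊√228⌋ = 15.
With m₀=0, d₀=1 and mₖ₊₁ = dₖaₖ − mₖ, dₖ₊₁ = (n − mₖ₊₁²)/dₖ, aₖ₊₁ = ⌊(a₀+mₖ₊₁)/dₖ₊₁⌋:
  k=1: m=15, d=3, a=10
  k=2: m=15, d=1, a=30
d=1 and a=2a₀=30 at k=2, so the next step gives (m, d) = (15, 3) again — its k=1 value — and the period has length 2.

[15; 10, 30]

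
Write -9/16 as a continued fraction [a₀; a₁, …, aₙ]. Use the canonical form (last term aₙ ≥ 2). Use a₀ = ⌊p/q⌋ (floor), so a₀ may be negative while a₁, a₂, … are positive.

-9 = -1*16 + 7
16 = 2*7 + 2
7 = 3*2 + 1
2 = 2*1 + 0  (stop)
So -9/16 = [-1; 2, 3, 2].

[-1; 2, 3, 2]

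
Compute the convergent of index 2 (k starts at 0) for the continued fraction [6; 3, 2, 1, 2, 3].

Using pₖ = aₖpₖ₋₁ + pₖ₋₂, qₖ = aₖqₖ₋₁ + qₖ₋₂ (with p₋₁=1, p₋₂=0, q₋₁=0, q₋₂=1):
  k=0: a=6, p=6, q=1
  k=1: a=3, p=19, q=3
  k=2: a=2, p=44, q=7

44/7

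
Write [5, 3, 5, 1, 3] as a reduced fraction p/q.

Fold from the inside: start with 3/1.
  1 + 1/3 = 4/3
  5 + 3/4 = 23/4
  3 + 4/23 = 73/23
  5 + 23/73 = 388/73

388/73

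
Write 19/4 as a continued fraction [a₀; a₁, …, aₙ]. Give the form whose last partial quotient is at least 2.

19 = 4·4 + 3
4 = 1·3 + 1
3 = 3·1 + 0  (stop)
So 19/4 = [4; 1, 3].

[4; 1, 3]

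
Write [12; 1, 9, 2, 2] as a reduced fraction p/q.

671/52

Fold from the inside: start with 2/1.
  2 + 1/2 = 5/2
  9 + 2/5 = 47/5
  1 + 5/47 = 52/47
  12 + 47/52 = 671/52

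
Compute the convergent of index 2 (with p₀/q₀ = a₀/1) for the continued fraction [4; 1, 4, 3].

24/5

Using pₖ = aₖpₖ₋₁ + pₖ₋₂, qₖ = aₖqₖ₋₁ + qₖ₋₂ (with p₋₁=1, p₋₂=0, q₋₁=0, q₋₂=1):
  k=0: a=4, p=4, q=1
  k=1: a=1, p=5, q=1
  k=2: a=4, p=24, q=5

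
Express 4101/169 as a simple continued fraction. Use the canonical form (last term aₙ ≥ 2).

4101 = 24*169 + 45
169 = 3*45 + 34
45 = 1*34 + 11
34 = 3*11 + 1
11 = 11*1 + 0  (stop)
So 4101/169 = [24; 3, 1, 3, 11].

[24; 3, 1, 3, 11]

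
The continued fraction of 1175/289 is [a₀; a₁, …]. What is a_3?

1

1175 = 4·289 + 19   →  a_0 = 4
289 = 15·19 + 4   →  a_1 = 15
19 = 4·4 + 3   →  a_2 = 4
4 = 1·3 + 1   →  a_3 = 1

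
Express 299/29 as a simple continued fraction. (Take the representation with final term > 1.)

299 = 10*29 + 9
29 = 3*9 + 2
9 = 4*2 + 1
2 = 2*1 + 0  (stop)
So 299/29 = [10; 3, 4, 2].

[10; 3, 4, 2]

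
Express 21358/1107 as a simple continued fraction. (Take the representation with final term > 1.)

[19; 3, 2, 2, 6, 10]

21358 = 19*1107 + 325
1107 = 3*325 + 132
325 = 2*132 + 61
132 = 2*61 + 10
61 = 6*10 + 1
10 = 10*1 + 0  (stop)
So 21358/1107 = [19; 3, 2, 2, 6, 10].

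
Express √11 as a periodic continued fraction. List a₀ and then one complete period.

a₀ = ⌊√11⌋ = 3.
With m₀=0, d₀=1 and mₖ₊₁ = dₖaₖ − mₖ, dₖ₊₁ = (n − mₖ₊₁²)/dₖ, aₖ₊₁ = ⌊(a₀+mₖ₊₁)/dₖ₊₁⌋:
  k=1: m=3, d=2, a=3
  k=2: m=3, d=1, a=6
d=1 and a=2a₀=6 at k=2, so the next step gives (m, d) = (3, 2) again — its k=1 value — and the period has length 2.

[3; 3, 6]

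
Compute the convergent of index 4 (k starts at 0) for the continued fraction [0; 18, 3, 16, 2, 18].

101/1851

Using pₖ = aₖpₖ₋₁ + pₖ₋₂, qₖ = aₖqₖ₋₁ + qₖ₋₂ (with p₋₁=1, p₋₂=0, q₋₁=0, q₋₂=1):
  k=0: a=0, p=0, q=1
  k=1: a=18, p=1, q=18
  k=2: a=3, p=3, q=55
  k=3: a=16, p=49, q=898
  k=4: a=2, p=101, q=1851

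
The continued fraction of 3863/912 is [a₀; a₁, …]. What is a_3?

3863 = 4·912 + 215   →  a_0 = 4
912 = 4·215 + 52   →  a_1 = 4
215 = 4·52 + 7   →  a_2 = 4
52 = 7·7 + 3   →  a_3 = 7

7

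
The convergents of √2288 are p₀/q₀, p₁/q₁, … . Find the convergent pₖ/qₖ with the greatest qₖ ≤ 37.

287/6

√2288 = [47; 1, 4, 1, 94, …] (period length 4).
Convergents:
  p_0/q_0 = 47/1
  p_1/q_1 = 48/1
  p_2/q_2 = 239/5
  p_3/q_3 = 287/6
  p_4/q_4 = 27217/569
q_3 = 6 ≤ 37 < 569 = q_4, so the answer is 287/6.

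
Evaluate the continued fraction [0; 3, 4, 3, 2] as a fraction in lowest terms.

30/97

Fold from the inside: start with 2/1.
  3 + 1/2 = 7/2
  4 + 2/7 = 30/7
  3 + 7/30 = 97/30
  0 + 30/97 = 30/97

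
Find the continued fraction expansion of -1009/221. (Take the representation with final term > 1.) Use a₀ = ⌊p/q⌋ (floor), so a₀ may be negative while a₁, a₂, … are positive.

-1009 = -5×221 + 96
221 = 2×96 + 29
96 = 3×29 + 9
29 = 3×9 + 2
9 = 4×2 + 1
2 = 2×1 + 0  (stop)
So -1009/221 = [-5; 2, 3, 3, 4, 2].

[-5; 2, 3, 3, 4, 2]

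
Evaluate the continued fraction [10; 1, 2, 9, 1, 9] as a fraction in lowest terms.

Fold from the inside: start with 9/1.
  1 + 1/9 = 10/9
  9 + 9/10 = 99/10
  2 + 10/99 = 208/99
  1 + 99/208 = 307/208
  10 + 208/307 = 3278/307

3278/307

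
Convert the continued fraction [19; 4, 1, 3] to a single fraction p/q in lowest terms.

Fold from the inside: start with 3/1.
  1 + 1/3 = 4/3
  4 + 3/4 = 19/4
  19 + 4/19 = 365/19

365/19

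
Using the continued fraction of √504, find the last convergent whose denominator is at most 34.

449/20

√504 = [22; 2, 4, 2, 44, …] (period length 4).
Convergents:
  p_0/q_0 = 22/1
  p_1/q_1 = 45/2
  p_2/q_2 = 202/9
  p_3/q_3 = 449/20
  p_4/q_4 = 19958/889
q_3 = 20 ≤ 34 < 889 = q_4, so the answer is 449/20.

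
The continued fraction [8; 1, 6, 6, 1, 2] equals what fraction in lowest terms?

Using pₖ = aₖpₖ₋₁ + pₖ₋₂ and qₖ = aₖqₖ₋₁ + qₖ₋₂:
  k=0: a=8, p=8, q=1
  k=1: a=1, p=9, q=1
  k=2: a=6, p=62, q=7
  k=3: a=6, p=381, q=43
  k=4: a=1, p=443, q=50
  k=5: a=2, p=1267, q=143

1267/143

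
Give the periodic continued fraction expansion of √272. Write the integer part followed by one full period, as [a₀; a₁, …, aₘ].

[16; 2, 32]

a₀ = ⌊√272⌋ = 16.
With m₀=0, d₀=1 and mₖ₊₁ = dₖaₖ − mₖ, dₖ₊₁ = (n − mₖ₊₁²)/dₖ, aₖ₊₁ = ⌊(a₀+mₖ₊₁)/dₖ₊₁⌋:
  k=1: m=16, d=16, a=2
  k=2: m=16, d=1, a=32
d=1 and a=2a₀=32 at k=2, so the next step gives (m, d) = (16, 16) again — its k=1 value — and the period has length 2.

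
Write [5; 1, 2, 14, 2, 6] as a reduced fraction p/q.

Using pₖ = aₖpₖ₋₁ + pₖ₋₂ and qₖ = aₖqₖ₋₁ + qₖ₋₂:
  k=0: a=5, p=5, q=1
  k=1: a=1, p=6, q=1
  k=2: a=2, p=17, q=3
  k=3: a=14, p=244, q=43
  k=4: a=2, p=505, q=89
  k=5: a=6, p=3274, q=577

3274/577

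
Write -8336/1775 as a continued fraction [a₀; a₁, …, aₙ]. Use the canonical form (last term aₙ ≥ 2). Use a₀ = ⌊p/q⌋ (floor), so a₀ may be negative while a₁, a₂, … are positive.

-8336 = -5×1775 + 539
1775 = 3×539 + 158
539 = 3×158 + 65
158 = 2×65 + 28
65 = 2×28 + 9
28 = 3×9 + 1
9 = 9×1 + 0  (stop)
So -8336/1775 = [-5; 3, 3, 2, 2, 3, 9].

[-5; 3, 3, 2, 2, 3, 9]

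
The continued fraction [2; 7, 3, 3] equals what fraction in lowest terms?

Using pₖ = aₖpₖ₋₁ + pₖ₋₂ and qₖ = aₖqₖ₋₁ + qₖ₋₂:
  k=0: a=2, p=2, q=1
  k=1: a=7, p=15, q=7
  k=2: a=3, p=47, q=22
  k=3: a=3, p=156, q=73

156/73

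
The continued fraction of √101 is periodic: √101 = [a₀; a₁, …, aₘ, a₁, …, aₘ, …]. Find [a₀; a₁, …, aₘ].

a₀ = ⌊√101⌋ = 10.
With m₀=0, d₀=1 and mₖ₊₁ = dₖaₖ − mₖ, dₖ₊₁ = (n − mₖ₊₁²)/dₖ, aₖ₊₁ = ⌊(a₀+mₖ₊₁)/dₖ₊₁⌋:
  k=1: m=10, d=1, a=20
d=1 and a=2a₀=20 at k=1, so the next step gives (m, d) = (10, 1) again — its k=1 value — and the period has length 1.

[10; 20]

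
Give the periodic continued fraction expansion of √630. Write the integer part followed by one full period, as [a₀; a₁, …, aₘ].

[25; 10, 50]

a₀ = ⌊√630⌋ = 25.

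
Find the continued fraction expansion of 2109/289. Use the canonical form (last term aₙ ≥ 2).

2109 = 7×289 + 86
289 = 3×86 + 31
86 = 2×31 + 24
31 = 1×24 + 7
24 = 3×7 + 3
7 = 2×3 + 1
3 = 3×1 + 0  (stop)
So 2109/289 = [7; 3, 2, 1, 3, 2, 3].

[7; 3, 2, 1, 3, 2, 3]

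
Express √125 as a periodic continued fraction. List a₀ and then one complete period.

a₀ = ⌊√125⌋ = 11.

[11; 5, 1, 1, 5, 22]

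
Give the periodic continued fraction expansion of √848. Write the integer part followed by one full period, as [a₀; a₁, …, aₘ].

a₀ = ⌊√848⌋ = 29.
With m₀=0, d₀=1 and mₖ₊₁ = dₖaₖ − mₖ, dₖ₊₁ = (n − mₖ₊₁²)/dₖ, aₖ₊₁ = ⌊(a₀+mₖ₊₁)/dₖ₊₁⌋:
  k=1: m=29, d=7, a=8
  k=2: m=27, d=17, a=3
  k=3: m=24, d=16, a=3
  k=4: m=24, d=17, a=3
  k=5: m=27, d=7, a=8
  k=6: m=29, d=1, a=58
d=1 and a=2a₀=58 at k=6, so the next step gives (m, d) = (29, 7) again — its k=1 value — and the period has length 6.

[29; 8, 3, 3, 3, 8, 58]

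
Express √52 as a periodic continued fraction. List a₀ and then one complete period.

[7; 4, 1, 2, 1, 4, 14]

a₀ = ⌊√52⌋ = 7.
With m₀=0, d₀=1 and mₖ₊₁ = dₖaₖ − mₖ, dₖ₊₁ = (n − mₖ₊₁²)/dₖ, aₖ₊₁ = ⌊(a₀+mₖ₊₁)/dₖ₊₁⌋:
  k=1: m=7, d=3, a=4
  k=2: m=5, d=9, a=1
  k=3: m=4, d=4, a=2
  k=4: m=4, d=9, a=1
  k=5: m=5, d=3, a=4
  k=6: m=7, d=1, a=14
d=1 and a=2a₀=14 at k=6, so the next step gives (m, d) = (7, 3) again — its k=1 value — and the period has length 6.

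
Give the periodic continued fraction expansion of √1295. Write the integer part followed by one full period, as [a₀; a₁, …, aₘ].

[35; 1, 70]

a₀ = ⌊√1295⌋ = 35.
With m₀=0, d₀=1 and mₖ₊₁ = dₖaₖ − mₖ, dₖ₊₁ = (n − mₖ₊₁²)/dₖ, aₖ₊₁ = ⌊(a₀+mₖ₊₁)/dₖ₊₁⌋:
  k=1: m=35, d=70, a=1
  k=2: m=35, d=1, a=70
d=1 and a=2a₀=70 at k=2, so the next step gives (m, d) = (35, 70) again — its k=1 value — and the period has length 2.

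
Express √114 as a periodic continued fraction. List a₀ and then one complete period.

a₀ = ⌊√114⌋ = 10.

[10; 1, 2, 10, 2, 1, 20]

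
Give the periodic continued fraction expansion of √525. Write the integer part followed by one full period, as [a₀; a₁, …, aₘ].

a₀ = ⌊√525⌋ = 22.
With m₀=0, d₀=1 and mₖ₊₁ = dₖaₖ − mₖ, dₖ₊₁ = (n − mₖ₊₁²)/dₖ, aₖ₊₁ = ⌊(a₀+mₖ₊₁)/dₖ₊₁⌋:
  k=1: m=22, d=41, a=1
  k=2: m=19, d=4, a=10
  k=3: m=21, d=21, a=2
  k=4: m=21, d=4, a=10
  k=5: m=19, d=41, a=1
  k=6: m=22, d=1, a=44
d=1 and a=2a₀=44 at k=6, so the next step gives (m, d) = (22, 41) again — its k=1 value — and the period has length 6.

[22; 1, 10, 2, 10, 1, 44]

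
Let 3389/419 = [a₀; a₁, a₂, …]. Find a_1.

3389 = 8·419 + 37   →  a_0 = 8
419 = 11·37 + 12   →  a_1 = 11

11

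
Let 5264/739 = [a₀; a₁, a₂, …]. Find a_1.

5264 = 7·739 + 91   →  a_0 = 7
739 = 8·91 + 11   →  a_1 = 8

8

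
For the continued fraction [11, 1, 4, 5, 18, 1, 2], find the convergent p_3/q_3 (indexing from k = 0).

Using pₖ = aₖpₖ₋₁ + pₖ₋₂, qₖ = aₖqₖ₋₁ + qₖ₋₂ (with p₋₁=1, p₋₂=0, q₋₁=0, q₋₂=1):
  k=0: a=11, p=11, q=1
  k=1: a=1, p=12, q=1
  k=2: a=4, p=59, q=5
  k=3: a=5, p=307, q=26

307/26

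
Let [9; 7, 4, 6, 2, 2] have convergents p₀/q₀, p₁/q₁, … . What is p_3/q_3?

1654/181

Using pₖ = aₖpₖ₋₁ + pₖ₋₂, qₖ = aₖqₖ₋₁ + qₖ₋₂ (with p₋₁=1, p₋₂=0, q₋₁=0, q₋₂=1):
  k=0: a=9, p=9, q=1
  k=1: a=7, p=64, q=7
  k=2: a=4, p=265, q=29
  k=3: a=6, p=1654, q=181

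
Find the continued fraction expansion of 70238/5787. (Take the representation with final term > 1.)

[12; 7, 3, 2, 7, 7, 2]

70238 = 12*5787 + 794
5787 = 7*794 + 229
794 = 3*229 + 107
229 = 2*107 + 15
107 = 7*15 + 2
15 = 7*2 + 1
2 = 2*1 + 0  (stop)
So 70238/5787 = [12; 7, 3, 2, 7, 7, 2].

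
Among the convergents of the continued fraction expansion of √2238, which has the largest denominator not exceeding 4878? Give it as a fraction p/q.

77537/1639

√2238 = [47; 3, 3, 1, 30, 1, 3, 3, 94, …] (period length 8).
Convergents:
  p_0/q_0 = 47/1
  p_1/q_1 = 142/3
  p_2/q_2 = 473/10
  p_3/q_3 = 615/13
  p_4/q_4 = 18923/400
  p_5/q_5 = 19538/413
  p_6/q_6 = 77537/1639
  p_7/q_7 = 252149/5330
q_6 = 1639 ≤ 4878 < 5330 = q_7, so the answer is 77537/1639.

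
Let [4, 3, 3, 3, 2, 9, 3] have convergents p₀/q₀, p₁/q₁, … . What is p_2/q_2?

Using pₖ = aₖpₖ₋₁ + pₖ₋₂, qₖ = aₖqₖ₋₁ + qₖ₋₂ (with p₋₁=1, p₋₂=0, q₋₁=0, q₋₂=1):
  k=0: a=4, p=4, q=1
  k=1: a=3, p=13, q=3
  k=2: a=3, p=43, q=10

43/10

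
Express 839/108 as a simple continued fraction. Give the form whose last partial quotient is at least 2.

839 = 7×108 + 83
108 = 1×83 + 25
83 = 3×25 + 8
25 = 3×8 + 1
8 = 8×1 + 0  (stop)
So 839/108 = [7; 1, 3, 3, 8].

[7; 1, 3, 3, 8]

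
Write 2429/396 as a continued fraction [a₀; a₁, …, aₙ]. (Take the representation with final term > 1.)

2429 = 6*396 + 53
396 = 7*53 + 25
53 = 2*25 + 3
25 = 8*3 + 1
3 = 3*1 + 0  (stop)
So 2429/396 = [6; 7, 2, 8, 3].

[6; 7, 2, 8, 3]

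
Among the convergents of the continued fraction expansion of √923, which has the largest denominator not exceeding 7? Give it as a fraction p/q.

√923 = [30; 2, 1, 1, 1, 2, 60, …] (period length 6).
Convergents:
  p_0/q_0 = 30/1
  p_1/q_1 = 61/2
  p_2/q_2 = 91/3
  p_3/q_3 = 152/5
  p_4/q_4 = 243/8
q_3 = 5 ≤ 7 < 8 = q_4, so the answer is 152/5.

152/5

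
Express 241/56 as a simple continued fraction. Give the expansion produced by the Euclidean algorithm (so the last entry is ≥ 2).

241 = 4*56 + 17
56 = 3*17 + 5
17 = 3*5 + 2
5 = 2*2 + 1
2 = 2*1 + 0  (stop)
So 241/56 = [4; 3, 3, 2, 2].

[4; 3, 3, 2, 2]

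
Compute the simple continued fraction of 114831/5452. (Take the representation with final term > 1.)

114831 = 21*5452 + 339
5452 = 16*339 + 28
339 = 12*28 + 3
28 = 9*3 + 1
3 = 3*1 + 0  (stop)
So 114831/5452 = [21; 16, 12, 9, 3].

[21; 16, 12, 9, 3]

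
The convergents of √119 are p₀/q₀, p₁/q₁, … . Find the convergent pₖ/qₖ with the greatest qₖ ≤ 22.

120/11

√119 = [10; 1, 9, 1, 20, …] (period length 4).
Convergents:
  p_0/q_0 = 10/1
  p_1/q_1 = 11/1
  p_2/q_2 = 109/10
  p_3/q_3 = 120/11
  p_4/q_4 = 2509/230
q_3 = 11 ≤ 22 < 230 = q_4, so the answer is 120/11.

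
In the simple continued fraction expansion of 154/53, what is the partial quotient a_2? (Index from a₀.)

154 = 2·53 + 48   →  a_0 = 2
53 = 1·48 + 5   →  a_1 = 1
48 = 9·5 + 3   →  a_2 = 9

9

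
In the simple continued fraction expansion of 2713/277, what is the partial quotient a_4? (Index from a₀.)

6

2713 = 9·277 + 220   →  a_0 = 9
277 = 1·220 + 57   →  a_1 = 1
220 = 3·57 + 49   →  a_2 = 3
57 = 1·49 + 8   →  a_3 = 1
49 = 6·8 + 1   →  a_4 = 6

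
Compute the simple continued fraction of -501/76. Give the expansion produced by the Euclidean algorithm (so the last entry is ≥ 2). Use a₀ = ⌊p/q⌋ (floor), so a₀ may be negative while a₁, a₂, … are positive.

-501 = -7×76 + 31
76 = 2×31 + 14
31 = 2×14 + 3
14 = 4×3 + 2
3 = 1×2 + 1
2 = 2×1 + 0  (stop)
So -501/76 = [-7; 2, 2, 4, 1, 2].

[-7; 2, 2, 4, 1, 2]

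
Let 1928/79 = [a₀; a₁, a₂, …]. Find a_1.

2

1928 = 24·79 + 32   →  a_0 = 24
79 = 2·32 + 15   →  a_1 = 2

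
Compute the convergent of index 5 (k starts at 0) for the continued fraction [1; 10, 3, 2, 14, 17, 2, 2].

19459/17735

Using pₖ = aₖpₖ₋₁ + pₖ₋₂, qₖ = aₖqₖ₋₁ + qₖ₋₂ (with p₋₁=1, p₋₂=0, q₋₁=0, q₋₂=1):
  k=0: a=1, p=1, q=1
  k=1: a=10, p=11, q=10
  k=2: a=3, p=34, q=31
  k=3: a=2, p=79, q=72
  k=4: a=14, p=1140, q=1039
  k=5: a=17, p=19459, q=17735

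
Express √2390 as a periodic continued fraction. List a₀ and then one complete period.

a₀ = ⌊√2390⌋ = 48.
With m₀=0, d₀=1 and mₖ₊₁ = dₖaₖ − mₖ, dₖ₊₁ = (n − mₖ₊₁²)/dₖ, aₖ₊₁ = ⌊(a₀+mₖ₊₁)/dₖ₊₁⌋:
  k=1: m=48, d=86, a=1
  k=2: m=38, d=11, a=7
  k=3: m=39, d=79, a=1
  k=4: m=40, d=10, a=8
  k=5: m=40, d=79, a=1
  k=6: m=39, d=11, a=7
  k=7: m=38, d=86, a=1
  k=8: m=48, d=1, a=96
d=1 and a=2a₀=96 at k=8, so the next step gives (m, d) = (48, 86) again — its k=1 value — and the period has length 8.

[48; 1, 7, 1, 8, 1, 7, 1, 96]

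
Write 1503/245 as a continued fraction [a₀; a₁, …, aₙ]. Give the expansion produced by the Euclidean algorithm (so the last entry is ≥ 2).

[6; 7, 2, 2, 1, 4]

1503 = 6·245 + 33
245 = 7·33 + 14
33 = 2·14 + 5
14 = 2·5 + 4
5 = 1·4 + 1
4 = 4·1 + 0  (stop)
So 1503/245 = [6; 7, 2, 2, 1, 4].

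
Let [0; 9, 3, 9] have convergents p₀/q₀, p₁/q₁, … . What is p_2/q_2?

Using pₖ = aₖpₖ₋₁ + pₖ₋₂, qₖ = aₖqₖ₋₁ + qₖ₋₂ (with p₋₁=1, p₋₂=0, q₋₁=0, q₋₂=1):
  k=0: a=0, p=0, q=1
  k=1: a=9, p=1, q=9
  k=2: a=3, p=3, q=28

3/28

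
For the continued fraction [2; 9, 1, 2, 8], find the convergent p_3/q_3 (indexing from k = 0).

Using pₖ = aₖpₖ₋₁ + pₖ₋₂, qₖ = aₖqₖ₋₁ + qₖ₋₂ (with p₋₁=1, p₋₂=0, q₋₁=0, q₋₂=1):
  k=0: a=2, p=2, q=1
  k=1: a=9, p=19, q=9
  k=2: a=1, p=21, q=10
  k=3: a=2, p=61, q=29

61/29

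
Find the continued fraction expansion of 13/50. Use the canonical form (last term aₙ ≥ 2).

13 = 0·50 + 13
50 = 3·13 + 11
13 = 1·11 + 2
11 = 5·2 + 1
2 = 2·1 + 0  (stop)
So 13/50 = [0; 3, 1, 5, 2].

[0; 3, 1, 5, 2]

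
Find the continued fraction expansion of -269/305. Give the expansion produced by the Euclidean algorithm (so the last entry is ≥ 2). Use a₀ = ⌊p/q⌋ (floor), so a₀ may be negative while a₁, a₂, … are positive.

[-1; 8, 2, 8, 2]

-269 = -1*305 + 36
305 = 8*36 + 17
36 = 2*17 + 2
17 = 8*2 + 1
2 = 2*1 + 0  (stop)
So -269/305 = [-1; 8, 2, 8, 2].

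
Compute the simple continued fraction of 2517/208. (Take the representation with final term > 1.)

2517 = 12*208 + 21
208 = 9*21 + 19
21 = 1*19 + 2
19 = 9*2 + 1
2 = 2*1 + 0  (stop)
So 2517/208 = [12; 9, 1, 9, 2].

[12; 9, 1, 9, 2]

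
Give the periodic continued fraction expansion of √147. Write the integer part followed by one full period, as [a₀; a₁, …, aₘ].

[12; 8, 24]

a₀ = ⌊√147⌋ = 12.
With m₀=0, d₀=1 and mₖ₊₁ = dₖaₖ − mₖ, dₖ₊₁ = (n − mₖ₊₁²)/dₖ, aₖ₊₁ = ⌊(a₀+mₖ₊₁)/dₖ₊₁⌋:
  k=1: m=12, d=3, a=8
  k=2: m=12, d=1, a=24
d=1 and a=2a₀=24 at k=2, so the next step gives (m, d) = (12, 3) again — its k=1 value — and the period has length 2.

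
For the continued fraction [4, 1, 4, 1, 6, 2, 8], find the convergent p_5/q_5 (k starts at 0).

425/88

Using pₖ = aₖpₖ₋₁ + pₖ₋₂, qₖ = aₖqₖ₋₁ + qₖ₋₂ (with p₋₁=1, p₋₂=0, q₋₁=0, q₋₂=1):
  k=0: a=4, p=4, q=1
  k=1: a=1, p=5, q=1
  k=2: a=4, p=24, q=5
  k=3: a=1, p=29, q=6
  k=4: a=6, p=198, q=41
  k=5: a=2, p=425, q=88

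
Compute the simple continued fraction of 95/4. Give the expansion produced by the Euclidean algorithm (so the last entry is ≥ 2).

95 = 23·4 + 3
4 = 1·3 + 1
3 = 3·1 + 0  (stop)
So 95/4 = [23; 1, 3].

[23; 1, 3]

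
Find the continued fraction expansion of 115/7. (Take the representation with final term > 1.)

115 = 16*7 + 3
7 = 2*3 + 1
3 = 3*1 + 0  (stop)
So 115/7 = [16; 2, 3].

[16; 2, 3]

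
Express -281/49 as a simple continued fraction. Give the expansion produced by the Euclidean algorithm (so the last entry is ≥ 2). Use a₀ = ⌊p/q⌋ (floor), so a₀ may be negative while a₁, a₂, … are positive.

[-6; 3, 1, 3, 3]

-281 = -6×49 + 13
49 = 3×13 + 10
13 = 1×10 + 3
10 = 3×3 + 1
3 = 3×1 + 0  (stop)
So -281/49 = [-6; 3, 1, 3, 3].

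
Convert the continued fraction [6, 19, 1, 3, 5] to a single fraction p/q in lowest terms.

Using pₖ = aₖpₖ₋₁ + pₖ₋₂ and qₖ = aₖqₖ₋₁ + qₖ₋₂:
  k=0: a=6, p=6, q=1
  k=1: a=19, p=115, q=19
  k=2: a=1, p=121, q=20
  k=3: a=3, p=478, q=79
  k=4: a=5, p=2511, q=415

2511/415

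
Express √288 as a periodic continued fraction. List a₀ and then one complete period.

[16; 1, 32]

a₀ = ⌊√288⌋ = 16.
With m₀=0, d₀=1 and mₖ₊₁ = dₖaₖ − mₖ, dₖ₊₁ = (n − mₖ₊₁²)/dₖ, aₖ₊₁ = ⌊(a₀+mₖ₊₁)/dₖ₊₁⌋:
  k=1: m=16, d=32, a=1
  k=2: m=16, d=1, a=32
d=1 and a=2a₀=32 at k=2, so the next step gives (m, d) = (16, 32) again — its k=1 value — and the period has length 2.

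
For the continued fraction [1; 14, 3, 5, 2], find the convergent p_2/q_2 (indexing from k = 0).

46/43

Using pₖ = aₖpₖ₋₁ + pₖ₋₂, qₖ = aₖqₖ₋₁ + qₖ₋₂ (with p₋₁=1, p₋₂=0, q₋₁=0, q₋₂=1):
  k=0: a=1, p=1, q=1
  k=1: a=14, p=15, q=14
  k=2: a=3, p=46, q=43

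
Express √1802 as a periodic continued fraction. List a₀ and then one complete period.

a₀ = ⌊√1802⌋ = 42.
With m₀=0, d₀=1 and mₖ₊₁ = dₖaₖ − mₖ, dₖ₊₁ = (n − mₖ₊₁²)/dₖ, aₖ₊₁ = ⌊(a₀+mₖ₊₁)/dₖ₊₁⌋:
  k=1: m=42, d=38, a=2
  k=2: m=34, d=17, a=4
  k=3: m=34, d=38, a=2
  k=4: m=42, d=1, a=84
d=1 and a=2a₀=84 at k=4, so the next step gives (m, d) = (42, 38) again — its k=1 value — and the period has length 4.

[42; 2, 4, 2, 84]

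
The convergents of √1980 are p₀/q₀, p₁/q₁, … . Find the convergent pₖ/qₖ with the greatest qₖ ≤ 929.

15841/356

√1980 = [44; 2, 88, …] (period length 2).
Convergents:
  p_0/q_0 = 44/1
  p_1/q_1 = 89/2
  p_2/q_2 = 7876/177
  p_3/q_3 = 15841/356
  p_4/q_4 = 1401884/31505
q_3 = 356 ≤ 929 < 31505 = q_4, so the answer is 15841/356.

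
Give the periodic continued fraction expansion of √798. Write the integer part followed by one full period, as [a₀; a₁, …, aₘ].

a₀ = ⌊√798⌋ = 28.
With m₀=0, d₀=1 and mₖ₊₁ = dₖaₖ − mₖ, dₖ₊₁ = (n − mₖ₊₁²)/dₖ, aₖ₊₁ = ⌊(a₀+mₖ₊₁)/dₖ₊₁⌋:
  k=1: m=28, d=14, a=4
  k=2: m=28, d=1, a=56
d=1 and a=2a₀=56 at k=2, so the next step gives (m, d) = (28, 14) again — its k=1 value — and the period has length 2.

[28; 4, 56]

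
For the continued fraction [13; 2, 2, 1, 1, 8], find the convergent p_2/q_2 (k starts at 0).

67/5

Using pₖ = aₖpₖ₋₁ + pₖ₋₂, qₖ = aₖqₖ₋₁ + qₖ₋₂ (with p₋₁=1, p₋₂=0, q₋₁=0, q₋₂=1):
  k=0: a=13, p=13, q=1
  k=1: a=2, p=27, q=2
  k=2: a=2, p=67, q=5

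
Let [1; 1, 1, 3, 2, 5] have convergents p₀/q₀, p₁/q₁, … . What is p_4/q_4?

Using pₖ = aₖpₖ₋₁ + pₖ₋₂, qₖ = aₖqₖ₋₁ + qₖ₋₂ (with p₋₁=1, p₋₂=0, q₋₁=0, q₋₂=1):
  k=0: a=1, p=1, q=1
  k=1: a=1, p=2, q=1
  k=2: a=1, p=3, q=2
  k=3: a=3, p=11, q=7
  k=4: a=2, p=25, q=16

25/16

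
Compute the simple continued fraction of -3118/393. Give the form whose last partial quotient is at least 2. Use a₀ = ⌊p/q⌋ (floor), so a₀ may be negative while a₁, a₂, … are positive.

-3118 = -8·393 + 26
393 = 15·26 + 3
26 = 8·3 + 2
3 = 1·2 + 1
2 = 2·1 + 0  (stop)
So -3118/393 = [-8; 15, 8, 1, 2].

[-8; 15, 8, 1, 2]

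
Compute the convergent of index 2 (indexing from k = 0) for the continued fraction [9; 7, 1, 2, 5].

73/8

Using pₖ = aₖpₖ₋₁ + pₖ₋₂, qₖ = aₖqₖ₋₁ + qₖ₋₂ (with p₋₁=1, p₋₂=0, q₋₁=0, q₋₂=1):
  k=0: a=9, p=9, q=1
  k=1: a=7, p=64, q=7
  k=2: a=1, p=73, q=8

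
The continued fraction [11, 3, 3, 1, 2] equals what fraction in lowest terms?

Fold from the inside: start with 2/1.
  1 + 1/2 = 3/2
  3 + 2/3 = 11/3
  3 + 3/11 = 36/11
  11 + 11/36 = 407/36

407/36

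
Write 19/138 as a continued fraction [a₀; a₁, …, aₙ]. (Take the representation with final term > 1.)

19 = 0·138 + 19
138 = 7·19 + 5
19 = 3·5 + 4
5 = 1·4 + 1
4 = 4·1 + 0  (stop)
So 19/138 = [0; 7, 3, 1, 4].

[0; 7, 3, 1, 4]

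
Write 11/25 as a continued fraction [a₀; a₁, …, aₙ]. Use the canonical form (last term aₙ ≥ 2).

11 = 0*25 + 11
25 = 2*11 + 3
11 = 3*3 + 2
3 = 1*2 + 1
2 = 2*1 + 0  (stop)
So 11/25 = [0; 2, 3, 1, 2].

[0; 2, 3, 1, 2]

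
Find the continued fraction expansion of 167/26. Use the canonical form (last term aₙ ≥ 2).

167 = 6*26 + 11
26 = 2*11 + 4
11 = 2*4 + 3
4 = 1*3 + 1
3 = 3*1 + 0  (stop)
So 167/26 = [6; 2, 2, 1, 3].

[6; 2, 2, 1, 3]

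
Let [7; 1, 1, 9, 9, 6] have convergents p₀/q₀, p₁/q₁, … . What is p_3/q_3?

143/19

Using pₖ = aₖpₖ₋₁ + pₖ₋₂, qₖ = aₖqₖ₋₁ + qₖ₋₂ (with p₋₁=1, p₋₂=0, q₋₁=0, q₋₂=1):
  k=0: a=7, p=7, q=1
  k=1: a=1, p=8, q=1
  k=2: a=1, p=15, q=2
  k=3: a=9, p=143, q=19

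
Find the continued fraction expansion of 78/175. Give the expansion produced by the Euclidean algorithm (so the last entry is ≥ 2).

[0; 2, 4, 9, 2]

78 = 0×175 + 78
175 = 2×78 + 19
78 = 4×19 + 2
19 = 9×2 + 1
2 = 2×1 + 0  (stop)
So 78/175 = [0; 2, 4, 9, 2].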